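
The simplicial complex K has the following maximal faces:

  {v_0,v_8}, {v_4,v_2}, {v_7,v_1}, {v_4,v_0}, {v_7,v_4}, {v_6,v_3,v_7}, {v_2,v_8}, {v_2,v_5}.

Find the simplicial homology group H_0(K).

H_0 = Z.

We work with the vertex ordering v_0 < v_1 < v_2 < v_3 < v_4 < v_5 < v_6 < v_7 < v_8. The simplices of K, each written with vertices in increasing order, are:

  0-simplices (9): [v_0], [v_1], [v_2], [v_3], [v_4], [v_5], [v_6], [v_7], [v_8]
  1-simplices (10): [v_0,v_4], [v_0,v_8], [v_1,v_7], [v_2,v_4], [v_2,v_5], [v_2,v_8], [v_3,v_6], [v_3,v_7], [v_4,v_7], [v_6,v_7]
  2-simplices (1): [v_3,v_6,v_7]

so the chain groups are C_0 ≅ Z^9, C_1 ≅ Z^10, C_2 ≅ Z^1.

The boundary map ∂_1: C_1 → C_0 is given by ∂[p,q] = [q] − [p].
The resulting 9×10 matrix has rank 8, and its Smith normal form has invariant factors (1,1,1,1,1,1,1,1).

∂_2: C_2 → C_1 sends each 2-simplex [p,q,r] to [q,r] − [p,r] + [p,q]. For instance
  ∂[v_3,v_6,v_7] = [v_6,v_7] − [v_3,v_7] + [v_3,v_6].
The 10×1 boundary matrix has rank 1 and Smith normal form diag(1).

Reading off H_k = ker ∂_k / im ∂_{k+1}:

  H_0: rank C_0 − rank ∂_1 = 9 − 8 = 1, and the invariant factors of ∂_1 are all 1, so H_0 ≅ Z.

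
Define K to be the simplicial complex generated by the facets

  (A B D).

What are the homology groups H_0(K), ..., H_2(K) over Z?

Take the total order A < B < D on the vertex set. Then K (dimension 2) consists of the simplices:

  0-simplices (3): A, B, D
  1-simplices (3): AB, AD, BD
  2-simplices (1): ABD

Hence C_0 ≅ Z^3, C_1 ≅ Z^3, C_2 ≅ Z^1.

The boundary map ∂_1: C_1 → C_0 sends each edge [p,q] (with p < q) to q − p. For instance
  ∂AD = D − A.
The resulting 3×3 matrix has rank 2, and its Smith normal form has invariant factors (1,1).

The boundary map ∂_2: C_2 → C_1 maps a triangle to the signed sum of its edges. For instance
  ∂ABD = BD − AD + AB.
This gives a 3×1 integer matrix of rank 1; reducing to Smith normal form yields diagonal entries (1).

From H_k ≅ ker(∂_k) / im(∂_{k+1}) we obtain:

  H_0: rank C_0 − rank ∂_1 = 3 − 2 = 1, and the invariant factors of ∂_1 are all 1, so H_0 ≅ Z.
  H_1: rank ker ∂_1 − rank ∂_2 = (3 − 2) − 1 = 0, and the invariant factors of ∂_2 are all 1, so H_1 ≅ 0.
  H_2: rank ker ∂_2 − rank ∂_3 = (1 − 1) − 0 = 0, and there is no ∂_3, so H_2 ≅ 0.

(K is a triangulation of the 2-simplex.)

H_0 = Z,  H_1 = 0,  H_2 = 0.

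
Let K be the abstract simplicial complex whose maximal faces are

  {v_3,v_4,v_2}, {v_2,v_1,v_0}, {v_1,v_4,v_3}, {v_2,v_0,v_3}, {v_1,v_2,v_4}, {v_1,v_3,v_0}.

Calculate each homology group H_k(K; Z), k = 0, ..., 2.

H_0 = Z,  H_1 = 0,  H_2 = Z.

Take the total order v_0 < v_1 < v_2 < v_3 < v_4 on the vertex set. Then K (dimension 2) consists of the simplices:

  0-simplices (5): [v_0], [v_1], [v_2], [v_3], [v_4]
  1-simplices (9): [v_0,v_1], [v_0,v_2], [v_0,v_3], [v_1,v_2], [v_1,v_3], [v_1,v_4], [v_2,v_3], [v_2,v_4], [v_3,v_4]
  2-simplices (6): [v_0,v_1,v_2], [v_0,v_1,v_3], [v_0,v_2,v_3], [v_1,v_2,v_4], [v_1,v_3,v_4], [v_2,v_3,v_4]

so the chain groups are C_0 ≅ Z^5, C_1 ≅ Z^9, C_2 ≅ Z^6.

The boundary map ∂_1: C_1 → C_0 sends each edge [p,q] (with p < q) to q − p. For instance
  ∂[v_0,v_2] = [v_2] − [v_0].
As a 5×9 matrix over Z this has rank 4, with invariant factors (1,1,1,1).

∂_2: C_2 → C_1 sends each 2-simplex [p,q,r] to [q,r] − [p,r] + [p,q]. For instance
  ∂[v_2,v_3,v_4] = [v_3,v_4] − [v_2,v_4] + [v_2,v_3],
  ∂[v_1,v_3,v_4] = [v_3,v_4] − [v_1,v_4] + [v_1,v_3].
This gives a 9×6 integer matrix of rank 5; reducing to Smith normal form yields diagonal entries (1,1,1,1,1).

Computing H_k = (kernel of ∂_k) / (image of ∂_{k+1}):

  H_0: rank C_0 − rank ∂_1 = 5 − 4 = 1, and the invariant factors of ∂_1 are all 1, so H_0 = Z.
  H_1: rank ker ∂_1 − rank ∂_2 = (9 − 4) − 5 = 0, and the invariant factors of ∂_2 are all 1, so H_1 = 0.
  H_2: rank ker ∂_2 − rank ∂_3 = (6 − 5) − 0 = 1, and there is no ∂_3, so H_2 = Z.

As a check, the Euler characteristic is 5 − 9 + 6 = 2, which agrees with 1 − 0 + 1 = 2.
(K is a triangulation of the 2-sphere S^2.)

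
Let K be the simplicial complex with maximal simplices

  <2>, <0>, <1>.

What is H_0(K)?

H_0 = Z^3.

Fix the vertex order 0 < 1 < 2 and write every simplex with vertices in increasing order. Then dim K = 0 and the simplices of K are:

  0-simplices (3): [0], [1], [2]

so the chain groups are C_0 ≅ Z^3.

Now H_k = ker ∂_k / im ∂_{k+1}, so:

  H_0: rank C_0 − rank ∂_1 = 3 − 0 = 3, and there is no ∂_1, so H_0 ≅ Z^3.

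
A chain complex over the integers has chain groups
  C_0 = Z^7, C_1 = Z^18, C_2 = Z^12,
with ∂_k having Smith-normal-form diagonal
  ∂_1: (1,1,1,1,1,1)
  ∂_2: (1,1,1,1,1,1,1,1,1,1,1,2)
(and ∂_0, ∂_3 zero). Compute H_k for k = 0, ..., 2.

H_0 ≅ Z,  H_1 ≅ Z_2,  H_2 = 0.

H_0: b_0 = 7 − 0 − 6 = 1; torsion from ∂_1 factors > 1: none. So H_0 ≅ Z.
H_1: b_1 = 18 − 6 − 12 = 0; torsion from ∂_2 factors > 1: [2]. So H_1 ≅ Z_2.
H_2: b_2 = 12 − 12 − 0 = 0; torsion from ∂_3 factors > 1: none. So H_2 ≅ 0.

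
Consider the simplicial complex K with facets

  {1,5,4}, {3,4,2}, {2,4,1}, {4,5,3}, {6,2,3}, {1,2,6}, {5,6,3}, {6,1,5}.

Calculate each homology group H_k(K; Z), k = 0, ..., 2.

H_0 = Z,  H_1 = 0,  H_2 = Z.

Fix the vertex order 1 < 2 < 3 < 4 < 5 < 6 and write every simplex with vertices in increasing order. Then dim K = 2 and the simplices of K are:

  0-simplices (6): [1], [2], [3], [4], [5], [6]
  1-simplices (12): [1,2], [1,4], [1,5], [1,6], [2,3], [2,4], [2,6], [3,4], [3,5], [3,6], [4,5], [5,6]
  2-simplices (8): [1,2,4], [1,2,6], [1,4,5], [1,5,6], [2,3,4], [2,3,6], [3,4,5], [3,5,6]

Hence C_0 ≅ Z^6, C_1 ≅ Z^12, C_2 ≅ Z^8.

Boundary ∂_1: C_1 → C_0 sends each edge [p,q] (with p < q) to q − p. For instance
  ∂[4,5] = [5] − [4].
This gives a 6×12 integer matrix of rank 5; reducing to Smith normal form yields diagonal entries (1,1,1,1,1).

The boundary map ∂_2: C_2 → C_1 acts by ∂[p,q,r] = [q,r] − [p,r] + [p,q]. For instance
  ∂[1,4,5] = [4,5] − [1,5] + [1,4],
  ∂[1,5,6] = [5,6] − [1,6] + [1,5].
The resulting 12×8 matrix has rank 7, and its Smith normal form has invariant factors (1,1,1,1,1,1,1).

From H_k ≅ ker(∂_k) / im(∂_{k+1}) we obtain:

  H_0: rank C_0 − rank ∂_1 = 6 − 5 = 1, and the invariant factors of ∂_1 are all 1, so H_0 = Z.
  H_1: rank ker ∂_1 − rank ∂_2 = (12 − 5) − 7 = 0, and the invariant factors of ∂_2 are all 1, so H_1 = 0.
  H_2: rank ker ∂_2 − rank ∂_3 = (8 − 7) − 0 = 1, and there is no ∂_3, so H_2 = Z.

(K is a triangulation of the 2-sphere S^2.)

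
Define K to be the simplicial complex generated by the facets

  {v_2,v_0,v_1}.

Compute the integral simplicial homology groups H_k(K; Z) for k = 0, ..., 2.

H_0 = Z,  H_1 = 0,  H_2 = 0.

Take the total order v_0 < v_1 < v_2 on the vertex set. Then K (dimension 2) consists of the simplices:

  0-simplices (3): [v_0], [v_1], [v_2]
  1-simplices (3): [v_0,v_1], [v_0,v_2], [v_1,v_2]
  2-simplices (1): [v_0,v_1,v_2]

giving chain groups C_0 ≅ Z^3, C_1 ≅ Z^3, C_2 ≅ Z^1.

Boundary ∂_1: C_1 → C_0 is given by ∂[p,q] = [q] − [p]. For instance
  ∂[v_0,v_1] = [v_1] − [v_0].
As a 3×3 matrix over Z this has rank 2, with invariant factors (1,1).

The boundary map ∂_2: C_2 → C_1 maps a triangle to the signed sum of its edges. For instance
  ∂[v_0,v_1,v_2] = [v_1,v_2] − [v_0,v_2] + [v_0,v_1].
As a 3×1 matrix over Z this has rank 1, with invariant factors (1).

Reading off H_k = ker ∂_k / im ∂_{k+1}:

  H_0: rank C_0 − rank ∂_1 = 3 − 2 = 1, and the invariant factors of ∂_1 are all 1, so H_0 = Z.
  H_1: rank ker ∂_1 − rank ∂_2 = (3 − 2) − 1 = 0, and the invariant factors of ∂_2 are all 1, so H_1 = 0.
  H_2: rank ker ∂_2 − rank ∂_3 = (1 − 1) − 0 = 0, and there is no ∂_3, so H_2 = 0.

As a check, the Euler characteristic is 3 − 3 + 1 = 1, which agrees with 1 − 0 + 0 = 1.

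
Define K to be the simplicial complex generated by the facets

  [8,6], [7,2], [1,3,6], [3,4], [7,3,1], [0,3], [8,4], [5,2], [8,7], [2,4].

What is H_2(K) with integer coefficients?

We work with the vertex ordering 0 < 1 < 2 < 3 < 4 < 5 < 6 < 7 < 8. The simplices of K, each written with vertices in increasing order, are:

  0-simplices (9): [0], [1], [2], [3], [4], [5], [6], [7], [8]
  1-simplices (13): [0,3], [1,3], [1,6], [1,7], [2,4], [2,5], [2,7], [3,4], [3,6], [3,7], [4,8], [6,8], [7,8]
  2-simplices (2): [1,3,6], [1,3,7]

so the chain groups are C_0 ≅ Z^9, C_1 ≅ Z^13, C_2 ≅ Z^2.

The boundary map ∂_1: C_1 → C_0 sends each edge [p,q] (with p < q) to q − p.
This gives a 9×13 integer matrix of rank 8; reducing to Smith normal form yields diagonal entries (1,1,1,1,1,1,1,1).

Boundary ∂_2: C_2 → C_1 acts by ∂[p,q,r] = [q,r] − [p,r] + [p,q]. For instance
  ∂[1,3,6] = [3,6] − [1,6] + [1,3],
  ∂[1,3,7] = [3,7] − [1,7] + [1,3].
This gives a 13×2 integer matrix of rank 2; reducing to Smith normal form yields diagonal entries (1,1).

Computing H_k = (kernel of ∂_k) / (image of ∂_{k+1}):

  H_2: rank ker ∂_2 − rank ∂_3 = (2 − 2) − 0 = 0, and there is no ∂_3, so H_2 ≅ 0.

H_2 = 0.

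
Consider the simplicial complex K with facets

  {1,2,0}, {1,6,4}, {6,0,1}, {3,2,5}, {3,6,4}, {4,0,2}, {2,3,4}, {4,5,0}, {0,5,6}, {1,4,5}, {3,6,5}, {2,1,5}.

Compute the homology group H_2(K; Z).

H_2 ≅ 0.

K has 7 vertices, 18 edges, 12 triangles.
rank ∂_2 = 12, rank ∂_3 = 0 ⇒ b_2 = 12 − 12 − 0 = 0. So H_2 ≅ 0.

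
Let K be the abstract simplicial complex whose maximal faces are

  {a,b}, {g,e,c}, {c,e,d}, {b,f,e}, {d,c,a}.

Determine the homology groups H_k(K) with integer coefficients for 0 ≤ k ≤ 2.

Fix the vertex order a < b < c < d < e < f < g and write every simplex with vertices in increasing order. Then dim K = 2 and the simplices of K are:

  0-simplices (7): a, b, c, d, e, f, g
  1-simplices (11): ab, ac, ad, be, bf, cd, ce, cg, de, ef, eg
  2-simplices (4): acd, bef, cde, ceg

Hence C_0 ≅ Z^7, C_1 ≅ Z^11, C_2 ≅ Z^4.

Boundary ∂_1: C_1 → C_0 maps an edge to its endpoints' difference, ∂[p,q] = q − p.
As a 7×11 matrix over Z this has rank 6, with invariant factors (1,1,1,1,1,1).

The boundary map ∂_2: C_2 → C_1 acts by ∂[p,q,r] = [q,r] − [p,r] + [p,q]. For instance
  ∂cde = de − ce + cd,
  ∂bef = ef − bf + be.
The resulting 11×4 matrix has rank 4, and its Smith normal form has invariant factors (1,1,1,1).

Computing H_k = (kernel of ∂_k) / (image of ∂_{k+1}):

  H_0: rank C_0 − rank ∂_1 = 7 − 6 = 1, and the invariant factors of ∂_1 are all 1, so H_0 ≅ Z.
  H_1: rank ker ∂_1 − rank ∂_2 = (11 − 6) − 4 = 1, and the invariant factors of ∂_2 are all 1, so H_1 ≅ Z.
  H_2: rank ker ∂_2 − rank ∂_3 = (4 − 4) − 0 = 0, and there is no ∂_3, so H_2 ≅ 0.

H_0 ≅ Z,  H_1 ≅ Z,  H_2 = 0.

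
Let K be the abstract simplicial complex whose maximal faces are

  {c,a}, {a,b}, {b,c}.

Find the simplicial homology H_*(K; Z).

We work with the vertex ordering a < b < c. The simplices of K, each written with vertices in increasing order, are:

  0-simplices (3): a, b, c
  1-simplices (3): ab, ac, bc

so the chain groups are C_0 ≅ Z^3, C_1 ≅ Z^3.

Boundary ∂_1: C_1 → C_0 maps an edge to its endpoints' difference, ∂[p,q] = q − p. For instance
  ∂ac = c − a.
The resulting 3×3 matrix has rank 2, and its Smith normal form has invariant factors (1,1).

Reading off H_k = ker ∂_k / im ∂_{k+1}:

  H_0: rank C_0 − rank ∂_1 = 3 − 2 = 1, and the invariant factors of ∂_1 are all 1, so H_0 ≅ Z.
  H_1: rank ker ∂_1 − rank ∂_2 = (3 − 2) − 0 = 1, and there is no ∂_2, so H_1 ≅ Z.

H_0 ≅ Z,  H_1 ≅ Z.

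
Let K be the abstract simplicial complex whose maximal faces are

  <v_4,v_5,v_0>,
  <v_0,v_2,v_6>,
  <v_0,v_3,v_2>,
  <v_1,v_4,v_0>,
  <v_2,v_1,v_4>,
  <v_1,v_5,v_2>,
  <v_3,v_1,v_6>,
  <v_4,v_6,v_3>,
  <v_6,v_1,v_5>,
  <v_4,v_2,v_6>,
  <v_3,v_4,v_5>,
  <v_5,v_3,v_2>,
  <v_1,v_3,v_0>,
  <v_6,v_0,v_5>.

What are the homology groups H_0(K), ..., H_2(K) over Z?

H_0 = Z,  H_1 = Z^2,  H_2 = Z.

We work with the vertex ordering v_0 < v_1 < v_2 < v_3 < v_4 < v_5 < v_6. The simplices of K, each written with vertices in increasing order, are:

  0-simplices (7): [v_0], [v_1], [v_2], [v_3], [v_4], [v_5], [v_6]
  1-simplices (21): (21 of them)
  2-simplices (14): (14 of them)

so the chain groups are C_0 ≅ Z^7, C_1 ≅ Z^21, C_2 ≅ Z^14.

Boundary ∂_1: C_1 → C_0 is given by ∂[p,q] = [q] − [p].
As a 7×21 matrix over Z this has rank 6, with invariant factors (1,1,1,1,1,1).

The boundary map ∂_2: C_2 → C_1 acts by ∂[p,q,r] = [q,r] − [p,r] + [p,q]. For instance
  ∂[v_0,v_4,v_5] = [v_4,v_5] − [v_0,v_5] + [v_0,v_4],
  ∂[v_3,v_4,v_6] = [v_4,v_6] − [v_3,v_6] + [v_3,v_4].
The 21×14 boundary matrix has rank 13 and Smith normal form diag(1,1,1,1,1,1,1,1,1,1,1,1,1).

Now H_k = ker ∂_k / im ∂_{k+1}, so:

  H_0: rank C_0 − rank ∂_1 = 7 − 6 = 1, and the invariant factors of ∂_1 are all 1, so H_0 ≅ Z.
  H_1: rank ker ∂_1 − rank ∂_2 = (21 − 6) − 13 = 2, and the invariant factors of ∂_2 are all 1, so H_1 ≅ Z^2.
  H_2: rank ker ∂_2 − rank ∂_3 = (14 − 13) − 0 = 1, and there is no ∂_3, so H_2 ≅ Z.

As a check, the Euler characteristic is 7 − 21 + 14 = 0, which agrees with 1 − 2 + 1 = 0.
(K is a triangulation of the torus T^2.)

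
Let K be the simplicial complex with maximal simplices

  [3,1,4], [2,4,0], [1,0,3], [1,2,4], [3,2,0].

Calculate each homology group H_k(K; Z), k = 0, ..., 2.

H_0 = Z,  H_1 = Z,  H_2 = 0.

K has 5 vertices, 10 edges, 5 triangles.
rank ∂_0 = 0, rank ∂_1 = 4 ⇒ b_0 = 5 − 0 − 4 = 1; all invariant factors of ∂_1 are 1 so no torsion. So H_0 ≅ Z.
rank ∂_1 = 4, rank ∂_2 = 5 ⇒ b_1 = 10 − 4 − 5 = 1; all invariant factors of ∂_2 are 1 so no torsion. So H_1 ≅ Z.
rank ∂_2 = 5, rank ∂_3 = 0 ⇒ b_2 = 5 − 5 − 0 = 0. So H_2 ≅ 0.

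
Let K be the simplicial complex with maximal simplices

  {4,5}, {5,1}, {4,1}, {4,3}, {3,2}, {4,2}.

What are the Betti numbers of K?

b_0 = 1, b_1 = 2.

Fix the vertex order 1 < 2 < 3 < 4 < 5 and write every simplex with vertices in increasing order. Then dim K = 1 and the simplices of K are:

  0-simplices (5): [1], [2], [3], [4], [5]
  1-simplices (6): [1,4], [1,5], [2,3], [2,4], [3,4], [4,5]

Hence C_0 ≅ Z^5, C_1 ≅ Z^6.

Boundary ∂_1: C_1 → C_0 sends each edge [p,q] (with p < q) to q − p. For instance
  ∂[2,4] = [4] − [2].
This gives a 5×6 integer matrix of rank 4; reducing to Smith normal form yields diagonal entries (1,1,1,1).

Now H_k = ker ∂_k / im ∂_{k+1}, so:

  H_0: rank C_0 − rank ∂_1 = 5 − 4 = 1, and the invariant factors of ∂_1 are all 1, so H_0 ≅ Z.
  H_1: rank ker ∂_1 − rank ∂_2 = (6 − 4) − 0 = 2, and there is no ∂_2, so H_1 ≅ Z^2.

(K is a triangulation of a wedge of 2 circles.)

Hence the Betti numbers are b_0 = 1, b_1 = 2.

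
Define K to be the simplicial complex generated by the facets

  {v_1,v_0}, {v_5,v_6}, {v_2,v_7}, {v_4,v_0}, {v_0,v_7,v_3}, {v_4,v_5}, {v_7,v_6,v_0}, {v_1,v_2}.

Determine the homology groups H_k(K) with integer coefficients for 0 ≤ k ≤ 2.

H_0 = Z,  H_1 = Z^2,  H_2 = 0.

Fix the vertex order v_0 < v_1 < v_2 < v_3 < v_4 < v_5 < v_6 < v_7 and write every simplex with vertices in increasing order. Then dim K = 2 and the simplices of K are:

  0-simplices (8): [v_0], [v_1], [v_2], [v_3], [v_4], [v_5], [v_6], [v_7]
  1-simplices (11): [v_0,v_1], [v_0,v_3], [v_0,v_4], [v_0,v_6], [v_0,v_7], [v_1,v_2], [v_2,v_7], [v_3,v_7], [v_4,v_5], [v_5,v_6], [v_6,v_7]
  2-simplices (2): [v_0,v_3,v_7], [v_0,v_6,v_7]

Hence C_0 ≅ Z^8, C_1 ≅ Z^11, C_2 ≅ Z^2.

∂_1: C_1 → C_0 is given by ∂[p,q] = [q] − [p]. For instance
  ∂[v_3,v_7] = [v_7] − [v_3].
The resulting 8×11 matrix has rank 7, and its Smith normal form has invariant factors (1,1,1,1,1,1,1).

Boundary ∂_2: C_2 → C_1 acts by ∂[p,q,r] = [q,r] − [p,r] + [p,q]. For instance
  ∂[v_0,v_6,v_7] = [v_6,v_7] − [v_0,v_7] + [v_0,v_6],
  ∂[v_0,v_3,v_7] = [v_3,v_7] − [v_0,v_7] + [v_0,v_3].
As a 11×2 matrix over Z this has rank 2, with invariant factors (1,1).

Computing H_k = (kernel of ∂_k) / (image of ∂_{k+1}):

  H_0: rank C_0 − rank ∂_1 = 8 − 7 = 1, and the invariant factors of ∂_1 are all 1, so H_0 = Z.
  H_1: rank ker ∂_1 − rank ∂_2 = (11 − 7) − 2 = 2, and the invariant factors of ∂_2 are all 1, so H_1 = Z^2.
  H_2: rank ker ∂_2 − rank ∂_3 = (2 − 2) − 0 = 0, and there is no ∂_3, so H_2 = 0.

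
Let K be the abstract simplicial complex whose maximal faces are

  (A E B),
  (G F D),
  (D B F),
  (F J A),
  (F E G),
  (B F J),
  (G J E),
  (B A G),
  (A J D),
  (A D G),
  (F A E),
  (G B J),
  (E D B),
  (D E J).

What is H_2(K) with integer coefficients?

Order the vertices as A < B < D < E < F < G < J. Listing each simplex with vertices in this order, K has dimension 2 with simplices:

  0-simplices (7): A, B, D, E, F, G, J
  1-simplices (21): AB, AD, AE, AF, AG, AJ, BD, BE, BF, BG, BJ, DE, DF, DG, DJ, EF, EG, EJ, FG, FJ, GJ
  2-simplices (14): ABE, ABG, ADG, ADJ, AEF, AFJ, BDE, BDF, BFJ, BGJ, DEJ, DFG, EFG, EGJ

so the chain groups are C_0 ≅ Z^7, C_1 ≅ Z^21, C_2 ≅ Z^14.

The boundary map ∂_1: C_1 → C_0 is given by ∂[p,q] = [q] − [p]. For instance
  ∂BE = E − B.
The resulting 7×21 matrix has rank 6, and its Smith normal form has invariant factors (1,1,1,1,1,1).

The boundary map ∂_2: C_2 → C_1 acts by ∂[p,q,r] = [q,r] − [p,r] + [p,q]. For instance
  ∂DEJ = EJ − DJ + DE,
  ∂AEF = EF − AF + AE.
As a 21×14 matrix over Z this has rank 13, with invariant factors (1,1,1,1,1,1,1,1,1,1,1,1,1).

Computing H_k = (kernel of ∂_k) / (image of ∂_{k+1}):

  H_2: rank ker ∂_2 − rank ∂_3 = (14 − 13) − 0 = 1, and there is no ∂_3, so H_2 ≅ Z.

H_2 = Z.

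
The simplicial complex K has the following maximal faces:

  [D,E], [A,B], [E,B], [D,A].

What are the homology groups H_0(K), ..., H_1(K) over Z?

H_0 = Z,  H_1 = Z.

We work with the vertex ordering A < B < D < E. The simplices of K, each written with vertices in increasing order, are:

  0-simplices (4): A, B, D, E
  1-simplices (4): AB, AD, BE, DE

so the chain groups are C_0 ≅ Z^4, C_1 ≅ Z^4.

Boundary ∂_1: C_1 → C_0 sends each edge [p,q] (with p < q) to q − p. For instance
  ∂AD = D − A.
This gives a 4×4 integer matrix of rank 3; reducing to Smith normal form yields diagonal entries (1,1,1).

Reading off H_k = ker ∂_k / im ∂_{k+1}:

  H_0: rank C_0 − rank ∂_1 = 4 − 3 = 1, and the invariant factors of ∂_1 are all 1, so H_0 = Z.
  H_1: rank ker ∂_1 − rank ∂_2 = (4 − 3) − 0 = 1, and there is no ∂_2, so H_1 = Z.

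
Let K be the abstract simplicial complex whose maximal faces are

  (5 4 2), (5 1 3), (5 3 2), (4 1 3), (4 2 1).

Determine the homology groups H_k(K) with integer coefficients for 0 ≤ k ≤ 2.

H_0 ≅ Z,  H_1 ≅ Z,  H_2 = 0.

We work with the vertex ordering 1 < 2 < 3 < 4 < 5. The simplices of K, each written with vertices in increasing order, are:

  0-simplices (5): [1], [2], [3], [4], [5]
  1-simplices (10): [1,2], [1,3], [1,4], [1,5], [2,3], [2,4], [2,5], [3,4], [3,5], [4,5]
  2-simplices (5): [1,2,4], [1,3,4], [1,3,5], [2,3,5], [2,4,5]

so the chain groups are C_0 ≅ Z^5, C_1 ≅ Z^10, C_2 ≅ Z^5.

Boundary ∂_1: C_1 → C_0 is given by ∂[p,q] = [q] − [p]. For instance
  ∂[2,4] = [4] − [2].
The resulting 5×10 matrix has rank 4, and its Smith normal form has invariant factors (1,1,1,1).

∂_2: C_2 → C_1 acts by ∂[p,q,r] = [q,r] − [p,r] + [p,q]. For instance
  ∂[1,2,4] = [2,4] − [1,4] + [1,2],
  ∂[1,3,4] = [3,4] − [1,4] + [1,3].
The 10×5 boundary matrix has rank 5 and Smith normal form diag(1,1,1,1,1).

From H_k ≅ ker(∂_k) / im(∂_{k+1}) we obtain:

  H_0: rank C_0 − rank ∂_1 = 5 − 4 = 1, and the invariant factors of ∂_1 are all 1, so H_0 = Z.
  H_1: rank ker ∂_1 − rank ∂_2 = (10 − 4) − 5 = 1, and the invariant factors of ∂_2 are all 1, so H_1 = Z.
  H_2: rank ker ∂_2 − rank ∂_3 = (5 − 5) − 0 = 0, and there is no ∂_3, so H_2 = 0.

As a check, the Euler characteristic is 5 − 10 + 5 = 0, which agrees with 1 − 1 + 0 = 0.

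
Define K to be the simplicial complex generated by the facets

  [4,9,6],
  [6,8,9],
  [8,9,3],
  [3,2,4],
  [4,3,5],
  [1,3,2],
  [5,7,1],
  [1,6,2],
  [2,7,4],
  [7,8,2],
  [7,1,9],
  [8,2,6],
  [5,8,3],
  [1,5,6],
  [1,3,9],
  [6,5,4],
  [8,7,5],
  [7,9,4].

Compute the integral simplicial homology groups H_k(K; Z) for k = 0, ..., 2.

H_0 ≅ Z,  H_1 ≅ Z^2,  H_2 ≅ Z.

We work with the vertex ordering 1 < 2 < 3 < 4 < 5 < 6 < 7 < 8 < 9. The simplices of K, each written with vertices in increasing order, are:

  0-simplices (9): [1], [2], [3], [4], [5], [6], [7], [8], [9]
  1-simplices (27): (27 of them)
  2-simplices (18): [1,2,3], [1,2,6], [1,3,9], [1,5,6], [1,5,7], [1,7,9], [2,3,4], [2,4,7], [2,6,8], [2,7,8], [3,4,5], [3,5,8], [3,8,9], [4,5,6], [4,6,9], [4,7,9], [5,7,8], [6,8,9]

so the chain groups are C_0 ≅ Z^9, C_1 ≅ Z^27, C_2 ≅ Z^18.

∂_1: C_1 → C_0 maps an edge to its endpoints' difference, ∂[p,q] = q − p. For instance
  ∂[2,8] = [8] − [2].
The resulting 9×27 matrix has rank 8, and its Smith normal form has invariant factors (1,1,1,1,1,1,1,1).

The boundary map ∂_2: C_2 → C_1 acts by ∂[p,q,r] = [q,r] − [p,r] + [p,q]. For instance
  ∂[1,5,7] = [5,7] − [1,7] + [1,5],
  ∂[3,4,5] = [4,5] − [3,5] + [3,4].
The resulting 27×18 matrix has rank 17, and its Smith normal form has invariant factors (1,1,1,1,1,1,1,1,1,1,1,1,1,1,1,1,1).

Reading off H_k = ker ∂_k / im ∂_{k+1}:

  H_0: rank C_0 − rank ∂_1 = 9 − 8 = 1, and the invariant factors of ∂_1 are all 1, so H_0 = Z.
  H_1: rank ker ∂_1 − rank ∂_2 = (27 − 8) − 17 = 2, and the invariant factors of ∂_2 are all 1, so H_1 = Z^2.
  H_2: rank ker ∂_2 − rank ∂_3 = (18 − 17) − 0 = 1, and there is no ∂_3, so H_2 = Z.

(K is a triangulation of the torus T^2.)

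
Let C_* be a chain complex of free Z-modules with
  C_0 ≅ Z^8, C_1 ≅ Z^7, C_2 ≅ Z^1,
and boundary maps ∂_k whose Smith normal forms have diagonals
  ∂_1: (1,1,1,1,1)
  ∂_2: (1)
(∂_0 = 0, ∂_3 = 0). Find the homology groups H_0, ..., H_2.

H_0 ≅ Z^3,  H_1 ≅ Z,  H_2 = 0.

H_0: b_0 = 8 − 0 − 5 = 3; torsion from ∂_1 factors > 1: none. So H_0 ≅ Z^3.
H_1: b_1 = 7 − 5 − 1 = 1; torsion from ∂_2 factors > 1: none. So H_1 ≅ Z.
H_2: b_2 = 1 − 1 − 0 = 0; torsion from ∂_3 factors > 1: none. So H_2 ≅ 0.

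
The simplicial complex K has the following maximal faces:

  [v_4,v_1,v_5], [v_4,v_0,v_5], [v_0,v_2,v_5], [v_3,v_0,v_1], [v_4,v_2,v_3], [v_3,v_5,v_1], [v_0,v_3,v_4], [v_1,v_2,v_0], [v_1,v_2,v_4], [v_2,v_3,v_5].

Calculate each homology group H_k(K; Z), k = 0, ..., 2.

H_0 ≅ Z,  H_1 ≅ Z/2,  H_2 = 0.

Fix the vertex order v_0 < v_1 < v_2 < v_3 < v_4 < v_5 and write every simplex with vertices in increasing order. Then dim K = 2 and the simplices of K are:

  0-simplices (6): [v_0], [v_1], [v_2], [v_3], [v_4], [v_5]
  1-simplices (15): (15 of them)
  2-simplices (10): [v_0,v_1,v_2], [v_0,v_1,v_3], [v_0,v_2,v_5], [v_0,v_3,v_4], [v_0,v_4,v_5], [v_1,v_2,v_4], [v_1,v_3,v_5], [v_1,v_4,v_5], [v_2,v_3,v_4], [v_2,v_3,v_5]

Hence C_0 ≅ Z^6, C_1 ≅ Z^15, C_2 ≅ Z^10.

∂_1: C_1 → C_0 is given by ∂[p,q] = [q] − [p].
The resulting 6×15 matrix has rank 5, and its Smith normal form has invariant factors (1,1,1,1,1).

The boundary map ∂_2: C_2 → C_1 maps a triangle to the signed sum of its edges. For instance
  ∂[v_2,v_3,v_4] = [v_3,v_4] − [v_2,v_4] + [v_2,v_3],
  ∂[v_0,v_4,v_5] = [v_4,v_5] − [v_0,v_5] + [v_0,v_4].
The 15×10 boundary matrix has rank 10 and Smith normal form diag(1,1,1,1,1,1,1,1,1,2).

Computing H_k = (kernel of ∂_k) / (image of ∂_{k+1}):

  H_0: rank C_0 − rank ∂_1 = 6 − 5 = 1, and the invariant factors of ∂_1 are all 1, so H_0 ≅ Z.
  H_1: rank ker ∂_1 − rank ∂_2 = (15 − 5) − 10 = 0, and ∂_2 has invariant factor 2 > 1, so H_1 ≅ Z/2.
  H_2: rank ker ∂_2 − rank ∂_3 = (10 − 10) − 0 = 0, and there is no ∂_3, so H_2 ≅ 0.

As a check, the Euler characteristic is 6 − 15 + 10 = 1, which agrees with 1 − 0 + 0 = 1.
(K is a triangulation of the real projective plane RP^2.)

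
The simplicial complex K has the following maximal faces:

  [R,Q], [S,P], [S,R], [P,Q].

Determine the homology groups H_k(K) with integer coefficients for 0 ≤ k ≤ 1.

H_0 = Z,  H_1 = Z.

K has 4 vertices, 4 edges.
rank ∂_0 = 0, rank ∂_1 = 3 ⇒ b_0 = 4 − 0 − 3 = 1; all invariant factors of ∂_1 are 1 so no torsion. So H_0 ≅ Z.
rank ∂_1 = 3, rank ∂_2 = 0 ⇒ b_1 = 4 − 3 − 0 = 1. So H_1 ≅ Z.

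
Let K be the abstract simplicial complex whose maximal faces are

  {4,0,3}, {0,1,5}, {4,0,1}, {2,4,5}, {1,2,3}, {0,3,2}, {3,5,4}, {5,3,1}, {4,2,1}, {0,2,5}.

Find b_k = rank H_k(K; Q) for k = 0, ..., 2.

b_0 = 1, b_1 = 0, b_2 = 0.

K has 6 vertices, 15 edges, 10 triangles.
rank ∂_0 = 0, rank ∂_1 = 5 ⇒ b_0 = 6 − 0 − 5 = 1; all invariant factors of ∂_1 are 1 so no torsion. So H_0 ≅ Z.
rank ∂_1 = 5, rank ∂_2 = 10 ⇒ b_1 = 15 − 5 − 10 = 0; ∂_2 has invariant factor(s) [2] giving torsion. So H_1 ≅ Z/2.
rank ∂_2 = 10, rank ∂_3 = 0 ⇒ b_2 = 10 − 10 − 0 = 0. So H_2 ≅ 0.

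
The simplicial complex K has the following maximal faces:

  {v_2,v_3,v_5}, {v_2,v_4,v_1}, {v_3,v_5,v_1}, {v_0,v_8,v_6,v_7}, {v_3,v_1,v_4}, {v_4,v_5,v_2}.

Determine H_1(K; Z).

H_1 = Z.

Fix the vertex order v_0 < v_1 < v_2 < v_3 < v_4 < v_5 < v_6 < v_7 < v_8 and write every simplex with vertices in increasing order. Then dim K = 3 and the simplices of K are:

  0-simplices (9): [v_0], [v_1], [v_2], [v_3], [v_4], [v_5], [v_6], [v_7], [v_8]
  1-simplices (16): (16 of them)
  2-simplices (9): [v_0,v_6,v_7], [v_0,v_6,v_8], [v_0,v_7,v_8], [v_1,v_2,v_4], [v_1,v_3,v_4], [v_1,v_3,v_5], [v_2,v_3,v_5], [v_2,v_4,v_5], [v_6,v_7,v_8]
  3-simplices (1): [v_0,v_6,v_7,v_8]

so the chain groups are C_0 ≅ Z^9, C_1 ≅ Z^16, C_2 ≅ Z^9, C_3 ≅ Z^1.

Boundary ∂_1: C_1 → C_0 maps an edge to its endpoints' difference, ∂[p,q] = q − p. For instance
  ∂[v_1,v_2] = [v_2] − [v_1].
As a 9×16 matrix over Z this has rank 7, with invariant factors (1,1,1,1,1,1,1).

The boundary map ∂_2: C_2 → C_1 acts by ∂[p,q,r] = [q,r] − [p,r] + [p,q]. For instance
  ∂[v_2,v_4,v_5] = [v_4,v_5] − [v_2,v_5] + [v_2,v_4],
  ∂[v_0,v_6,v_8] = [v_6,v_8] − [v_0,v_8] + [v_0,v_6].
The 16×9 boundary matrix has rank 8 and Smith normal form diag(1,1,1,1,1,1,1,1).

The boundary map ∂_3: C_3 → C_2 sends each 3-simplex σ to the alternating sum Σ_i (−1)^i (σ with its i-th vertex removed). For instance
  ∂[v_0,v_6,v_7,v_8] = [v_6,v_7,v_8] − [v_0,v_7,v_8] + [v_0,v_6,v_8] − [v_0,v_6,v_7].
This gives a 9×1 integer matrix of rank 1; reducing to Smith normal form yields diagonal entries (1).

From H_k ≅ ker(∂_k) / im(∂_{k+1}) we obtain:

  H_1: rank ker ∂_1 − rank ∂_2 = (16 − 7) − 8 = 1, and the invariant factors of ∂_2 are all 1, so H_1 = Z.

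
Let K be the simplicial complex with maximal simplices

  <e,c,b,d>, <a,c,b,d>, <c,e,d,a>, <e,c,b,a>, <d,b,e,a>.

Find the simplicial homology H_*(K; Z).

H_0 ≅ Z,  H_1 = 0,  H_2 = 0,  H_3 ≅ Z.

Fix the vertex order a < b < c < d < e and write every simplex with vertices in increasing order. Then dim K = 3 and the simplices of K are:

  0-simplices (5): a, b, c, d, e
  1-simplices (10): ab, ac, ad, ae, bc, bd, be, cd, ce, de
  2-simplices (10): abc, abd, abe, acd, ace, ade, bcd, bce, bde, cde
  3-simplices (5): abcd, abce, abde, acde, bcde

Hence C_0 ≅ Z^5, C_1 ≅ Z^10, C_2 ≅ Z^10, C_3 ≅ Z^5.

The boundary map ∂_1: C_1 → C_0 sends each edge [p,q] (with p < q) to q − p. For instance
  ∂be = e − b.
The 5×10 boundary matrix has rank 4 and Smith normal form diag(1,1,1,1).

The boundary map ∂_2: C_2 → C_1 maps a triangle to the signed sum of its edges. For instance
  ∂abd = bd − ad + ab,
  ∂acd = cd − ad + ac.
This gives a 10×10 integer matrix of rank 6; reducing to Smith normal form yields diagonal entries (1,1,1,1,1,1).

∂_3: C_3 → C_2 sends each 3-simplex σ to the alternating sum Σ_i (−1)^i (σ with its i-th vertex removed). For instance
  ∂abde = bde − ade + abe − abd,
  ∂acde = cde − ade + ace − acd.
The resulting 10×5 matrix has rank 4, and its Smith normal form has invariant factors (1,1,1,1).

Reading off H_k = ker ∂_k / im ∂_{k+1}:

  H_0: rank C_0 − rank ∂_1 = 5 − 4 = 1, and the invariant factors of ∂_1 are all 1, so H_0 ≅ Z.
  H_1: rank ker ∂_1 − rank ∂_2 = (10 − 4) − 6 = 0, and the invariant factors of ∂_2 are all 1, so H_1 ≅ 0.
  H_2: rank ker ∂_2 − rank ∂_3 = (10 − 6) − 4 = 0, and the invariant factors of ∂_3 are all 1, so H_2 ≅ 0.
  H_3: rank ker ∂_3 − rank ∂_4 = (5 − 4) − 0 = 1, and there is no ∂_4, so H_3 ≅ Z.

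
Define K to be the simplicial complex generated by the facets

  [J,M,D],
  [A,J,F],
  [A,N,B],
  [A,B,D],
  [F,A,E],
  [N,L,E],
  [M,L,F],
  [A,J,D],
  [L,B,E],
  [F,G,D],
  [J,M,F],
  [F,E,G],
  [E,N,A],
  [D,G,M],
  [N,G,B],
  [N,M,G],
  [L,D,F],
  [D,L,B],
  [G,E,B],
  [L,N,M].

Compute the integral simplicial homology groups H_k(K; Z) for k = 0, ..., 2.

H_0 = Z,  H_1 = Z × Z/2,  H_2 = 0.

Fix the vertex order A < B < D < E < F < G < J < L < M < N and write every simplex with vertices in increasing order. Then dim K = 2 and the simplices of K are:

  0-simplices (10): A, B, D, E, F, G, J, L, M, N
  1-simplices (30): AB, AD, AE, AF, AJ, AN, BD, BE, BG, BL, BN, DF, DG, DJ, DL, DM, EF, EG, EL, EN, FG, FJ, FL, FM, GM, GN, JM, LM, LN, MN
  2-simplices (20): ABD, ABN, ADJ, AEF, AEN, AFJ, BDL, BEG, BEL, BGN, DFG, DFL, DGM, DJM, EFG, ELN, FJM, FLM, GMN, LMN

so the chain groups are C_0 ≅ Z^10, C_1 ≅ Z^30, C_2 ≅ Z^20.

Boundary ∂_1: C_1 → C_0 maps an edge to its endpoints' difference, ∂[p,q] = q − p. For instance
  ∂FM = M − F.
The resulting 10×30 matrix has rank 9, and its Smith normal form has invariant factors (1,1,1,1,1,1,1,1,1).

∂_2: C_2 → C_1 sends each 2-simplex [p,q,r] to [q,r] − [p,r] + [p,q]. For instance
  ∂AFJ = FJ − AJ + AF,
  ∂EFG = FG − EG + EF.
The resulting 30×20 matrix has rank 20, and its Smith normal form has invariant factors (1,1,1,1,1,1,1,1,1,1,1,1,1,1,1,1,1,1,1,2).

Now H_k = ker ∂_k / im ∂_{k+1}, so:

  H_0: rank C_0 − rank ∂_1 = 10 − 9 = 1, and the invariant factors of ∂_1 are all 1, so H_0 ≅ Z.
  H_1: rank ker ∂_1 − rank ∂_2 = (30 − 9) − 20 = 1, and ∂_2 has invariant factor 2 > 1, so H_1 ≅ Z × Z/2.
  H_2: rank ker ∂_2 − rank ∂_3 = (20 − 20) − 0 = 0, and there is no ∂_3, so H_2 ≅ 0.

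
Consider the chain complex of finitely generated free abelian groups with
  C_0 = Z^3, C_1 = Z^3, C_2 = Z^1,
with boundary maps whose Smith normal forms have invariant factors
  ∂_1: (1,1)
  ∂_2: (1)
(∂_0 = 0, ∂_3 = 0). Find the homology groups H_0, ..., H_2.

H_0 ≅ Z,  H_1 = 0,  H_2 = 0.

H_0: b_0 = 3 − 0 − 2 = 1; torsion from ∂_1 factors > 1: none. So H_0 ≅ Z.
H_1: b_1 = 3 − 2 − 1 = 0; torsion from ∂_2 factors > 1: none. So H_1 ≅ 0.
H_2: b_2 = 1 − 1 − 0 = 0; torsion from ∂_3 factors > 1: none. So H_2 ≅ 0.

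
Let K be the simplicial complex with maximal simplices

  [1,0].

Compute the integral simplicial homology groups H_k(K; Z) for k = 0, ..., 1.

K has 2 vertices, 1 edge.
rank ∂_0 = 0, rank ∂_1 = 1 ⇒ b_0 = 2 − 0 − 1 = 1; all invariant factors of ∂_1 are 1 so no torsion. So H_0 = Z.
rank ∂_1 = 1, rank ∂_2 = 0 ⇒ b_1 = 1 − 1 − 0 = 0. So H_1 = 0.

H_0 = Z,  H_1 = 0.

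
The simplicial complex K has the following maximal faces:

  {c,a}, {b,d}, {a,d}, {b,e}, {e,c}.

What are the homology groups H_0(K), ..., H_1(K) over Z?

K has 5 vertices, 5 edges.
rank ∂_0 = 0, rank ∂_1 = 4 ⇒ b_0 = 5 − 0 − 4 = 1; all invariant factors of ∂_1 are 1 so no torsion. So H_0 = Z.
rank ∂_1 = 4, rank ∂_2 = 0 ⇒ b_1 = 5 − 4 − 0 = 1. So H_1 = Z.

H_0 = Z,  H_1 = Z.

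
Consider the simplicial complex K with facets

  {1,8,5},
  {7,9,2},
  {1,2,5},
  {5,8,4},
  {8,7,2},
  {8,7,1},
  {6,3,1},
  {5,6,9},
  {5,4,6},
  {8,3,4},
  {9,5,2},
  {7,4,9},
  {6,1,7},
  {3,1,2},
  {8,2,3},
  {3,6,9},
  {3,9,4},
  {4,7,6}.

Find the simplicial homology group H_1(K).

Order the vertices as 1 < 2 < 3 < 4 < 5 < 6 < 7 < 8 < 9. Listing each simplex with vertices in this order, K has dimension 2 with simplices:

  0-simplices (9): [1], [2], [3], [4], [5], [6], [7], [8], [9]
  1-simplices (27): (27 of them)
  2-simplices (18): [1,2,3], [1,2,5], [1,3,6], [1,5,8], [1,6,7], [1,7,8], [2,3,8], [2,5,9], [2,7,8], [2,7,9], [3,4,8], [3,4,9], [3,6,9], [4,5,6], [4,5,8], [4,6,7], [4,7,9], [5,6,9]

giving chain groups C_0 ≅ Z^9, C_1 ≅ Z^27, C_2 ≅ Z^18.

The boundary map ∂_1: C_1 → C_0 maps an edge to its endpoints' difference, ∂[p,q] = q − p.
The resulting 9×27 matrix has rank 8, and its Smith normal form has invariant factors (1,1,1,1,1,1,1,1).

The boundary map ∂_2: C_2 → C_1 acts by ∂[p,q,r] = [q,r] − [p,r] + [p,q]. For instance
  ∂[4,5,8] = [5,8] − [4,8] + [4,5],
  ∂[3,4,9] = [4,9] − [3,9] + [3,4].
The resulting 27×18 matrix has rank 18, and its Smith normal form has invariant factors (1,1,1,1,1,1,1,1,1,1,1,1,1,1,1,1,1,2).

Reading off H_k = ker ∂_k / im ∂_{k+1}:

  H_1: rank ker ∂_1 − rank ∂_2 = (27 − 8) − 18 = 1, and ∂_2 has invariant factor 2 > 1, so H_1 ≅ Z ⊕ Z_2.

(K is a triangulation of the Klein bottle.)

H_1 = Z ⊕ Z_2.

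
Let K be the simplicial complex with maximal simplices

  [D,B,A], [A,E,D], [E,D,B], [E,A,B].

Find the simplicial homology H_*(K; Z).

Order the vertices as A < B < D < E. Listing each simplex with vertices in this order, K has dimension 2 with simplices:

  0-simplices (4): A, B, D, E
  1-simplices (6): AB, AD, AE, BD, BE, DE
  2-simplices (4): ABD, ABE, ADE, BDE

so the chain groups are C_0 ≅ Z^4, C_1 ≅ Z^6, C_2 ≅ Z^4.

∂_1: C_1 → C_0 sends each edge [p,q] (with p < q) to q − p.
The resulting 4×6 matrix has rank 3, and its Smith normal form has invariant factors (1,1,1).

The boundary map ∂_2: C_2 → C_1 sends each 2-simplex [p,q,r] to [q,r] − [p,r] + [p,q]. For instance
  ∂ABD = BD − AD + AB,
  ∂BDE = DE − BE + BD.
The 6×4 boundary matrix has rank 3 and Smith normal form diag(1,1,1).

From H_k ≅ ker(∂_k) / im(∂_{k+1}) we obtain:

  H_0: rank C_0 − rank ∂_1 = 4 − 3 = 1, and the invariant factors of ∂_1 are all 1, so H_0 ≅ Z.
  H_1: rank ker ∂_1 − rank ∂_2 = (6 − 3) − 3 = 0, and the invariant factors of ∂_2 are all 1, so H_1 ≅ 0.
  H_2: rank ker ∂_2 − rank ∂_3 = (4 − 3) − 0 = 1, and there is no ∂_3, so H_2 ≅ Z.

(K is a triangulation of the 2-sphere S^2.)

H_0 = Z,  H_1 = 0,  H_2 = Z.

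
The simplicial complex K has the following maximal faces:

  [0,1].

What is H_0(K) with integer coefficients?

H_0 = Z.

We work with the vertex ordering 0 < 1. The simplices of K, each written with vertices in increasing order, are:

  0-simplices (2): [0], [1]
  1-simplices (1): [0,1]

Hence C_0 ≅ Z^2, C_1 ≅ Z^1.

The boundary map ∂_1: C_1 → C_0 maps an edge to its endpoints' difference, ∂[p,q] = q − p.
The 2×1 boundary matrix has rank 1 and Smith normal form diag(1).

From H_k ≅ ker(∂_k) / im(∂_{k+1}) we obtain:

  H_0: rank C_0 − rank ∂_1 = 2 − 1 = 1, and the invariant factors of ∂_1 are all 1, so H_0 ≅ Z.

(K is a triangulation of the 1-simplex.)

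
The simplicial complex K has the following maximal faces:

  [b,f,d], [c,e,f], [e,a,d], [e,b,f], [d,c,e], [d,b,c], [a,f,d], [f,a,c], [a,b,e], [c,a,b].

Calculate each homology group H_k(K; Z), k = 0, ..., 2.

Take the total order a < b < c < d < e < f on the vertex set. Then K (dimension 2) consists of the simplices:

  0-simplices (6): a, b, c, d, e, f
  1-simplices (15): ab, ac, ad, ae, af, bc, bd, be, bf, cd, ce, cf, de, df, ef
  2-simplices (10): abc, abe, acf, ade, adf, bcd, bdf, bef, cde, cef

Hence C_0 ≅ Z^6, C_1 ≅ Z^15, C_2 ≅ Z^10.

The boundary map ∂_1: C_1 → C_0 maps an edge to its endpoints' difference, ∂[p,q] = q − p. For instance
  ∂cd = d − c.
The resulting 6×15 matrix has rank 5, and its Smith normal form has invariant factors (1,1,1,1,1).

Boundary ∂_2: C_2 → C_1 sends each 2-simplex [p,q,r] to [q,r] − [p,r] + [p,q]. For instance
  ∂abe = be − ae + ab,
  ∂cef = ef − cf + ce.
The 15×10 boundary matrix has rank 10 and Smith normal form diag(1,1,1,1,1,1,1,1,1,2).

From H_k ≅ ker(∂_k) / im(∂_{k+1}) we obtain:

  H_0: rank C_0 − rank ∂_1 = 6 − 5 = 1, and the invariant factors of ∂_1 are all 1, so H_0 ≅ Z.
  H_1: rank ker ∂_1 − rank ∂_2 = (15 − 5) − 10 = 0, and ∂_2 has invariant factor 2 > 1, so H_1 ≅ Z/2.
  H_2: rank ker ∂_2 − rank ∂_3 = (10 − 10) − 0 = 0, and there is no ∂_3, so H_2 ≅ 0.

(K is a triangulation of the real projective plane RP^2.)

H_0 = Z,  H_1 = Z/2,  H_2 = 0.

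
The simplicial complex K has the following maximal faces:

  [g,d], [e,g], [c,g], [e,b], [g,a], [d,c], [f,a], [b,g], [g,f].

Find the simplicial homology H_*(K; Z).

Order the vertices as a < b < c < d < e < f < g. Listing each simplex with vertices in this order, K has dimension 1 with simplices:

  0-simplices (7): a, b, c, d, e, f, g
  1-simplices (9): af, ag, be, bg, cd, cg, dg, eg, fg

giving chain groups C_0 ≅ Z^7, C_1 ≅ Z^9.

The boundary map ∂_1: C_1 → C_0 maps an edge to its endpoints' difference, ∂[p,q] = q − p.
This gives a 7×9 integer matrix of rank 6; reducing to Smith normal form yields diagonal entries (1,1,1,1,1,1).

From H_k ≅ ker(∂_k) / im(∂_{k+1}) we obtain:

  H_0: rank C_0 − rank ∂_1 = 7 − 6 = 1, and the invariant factors of ∂_1 are all 1, so H_0 = Z.
  H_1: rank ker ∂_1 − rank ∂_2 = (9 − 6) − 0 = 3, and there is no ∂_2, so H_1 = Z^3.

As a check, the Euler characteristic is 7 − 9 = -2, which agrees with 1 − 3 = -2.

H_0 ≅ Z,  H_1 ≅ Z^3.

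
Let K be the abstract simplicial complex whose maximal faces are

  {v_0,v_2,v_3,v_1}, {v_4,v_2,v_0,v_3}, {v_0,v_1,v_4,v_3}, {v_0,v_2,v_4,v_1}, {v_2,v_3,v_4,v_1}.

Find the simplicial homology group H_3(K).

H_3 = Z.

We work with the vertex ordering v_0 < v_1 < v_2 < v_3 < v_4. The simplices of K, each written with vertices in increasing order, are:

  0-simplices (5): [v_0], [v_1], [v_2], [v_3], [v_4]
  1-simplices (10): [v_0,v_1], [v_0,v_2], [v_0,v_3], [v_0,v_4], [v_1,v_2], [v_1,v_3], [v_1,v_4], [v_2,v_3], [v_2,v_4], [v_3,v_4]
  2-simplices (10): [v_0,v_1,v_2], [v_0,v_1,v_3], [v_0,v_1,v_4], [v_0,v_2,v_3], [v_0,v_2,v_4], [v_0,v_3,v_4], [v_1,v_2,v_3], [v_1,v_2,v_4], [v_1,v_3,v_4], [v_2,v_3,v_4]
  3-simplices (5): [v_0,v_1,v_2,v_3], [v_0,v_1,v_2,v_4], [v_0,v_1,v_3,v_4], [v_0,v_2,v_3,v_4], [v_1,v_2,v_3,v_4]

giving chain groups C_0 ≅ Z^5, C_1 ≅ Z^10, C_2 ≅ Z^10, C_3 ≅ Z^5.

The boundary map ∂_1: C_1 → C_0 sends each edge [p,q] (with p < q) to q − p. For instance
  ∂[v_0,v_2] = [v_2] − [v_0].
The resulting 5×10 matrix has rank 4, and its Smith normal form has invariant factors (1,1,1,1).

Boundary ∂_2: C_2 → C_1 maps a triangle to the signed sum of its edges. For instance
  ∂[v_1,v_3,v_4] = [v_3,v_4] − [v_1,v_4] + [v_1,v_3],
  ∂[v_0,v_1,v_3] = [v_1,v_3] − [v_0,v_3] + [v_0,v_1].
The 10×10 boundary matrix has rank 6 and Smith normal form diag(1,1,1,1,1,1).

∂_3: C_3 → C_2 sends each 3-simplex σ to the alternating sum Σ_i (−1)^i (σ with its i-th vertex removed). For instance
  ∂[v_0,v_1,v_3,v_4] = [v_1,v_3,v_4] − [v_0,v_3,v_4] + [v_0,v_1,v_4] − [v_0,v_1,v_3],
  ∂[v_0,v_2,v_3,v_4] = [v_2,v_3,v_4] − [v_0,v_3,v_4] + [v_0,v_2,v_4] − [v_0,v_2,v_3].
The resulting 10×5 matrix has rank 4, and its Smith normal form has invariant factors (1,1,1,1).

Computing H_k = (kernel of ∂_k) / (image of ∂_{k+1}):

  H_3: rank ker ∂_3 − rank ∂_4 = (5 − 4) − 0 = 1, and there is no ∂_4, so H_3 ≅ Z.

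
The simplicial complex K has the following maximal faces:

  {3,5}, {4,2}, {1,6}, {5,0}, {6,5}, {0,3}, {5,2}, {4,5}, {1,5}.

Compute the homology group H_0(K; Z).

H_0 ≅ Z.

Fix the vertex order 0 < 1 < 2 < 3 < 4 < 5 < 6 and write every simplex with vertices in increasing order. Then dim K = 1 and the simplices of K are:

  0-simplices (7): [0], [1], [2], [3], [4], [5], [6]
  1-simplices (9): [0,3], [0,5], [1,5], [1,6], [2,4], [2,5], [3,5], [4,5], [5,6]

giving chain groups C_0 ≅ Z^7, C_1 ≅ Z^9.

∂_1: C_1 → C_0 is given by ∂[p,q] = [q] − [p].
The resulting 7×9 matrix has rank 6, and its Smith normal form has invariant factors (1,1,1,1,1,1).

Now H_k = ker ∂_k / im ∂_{k+1}, so:

  H_0: rank C_0 − rank ∂_1 = 7 − 6 = 1, and the invariant factors of ∂_1 are all 1, so H_0 ≅ Z.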